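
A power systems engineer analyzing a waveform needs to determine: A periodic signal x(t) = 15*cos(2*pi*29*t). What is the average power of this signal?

Average power of A*cos(wt) is A^2/2.
P = 15^2 / 2 = 225/2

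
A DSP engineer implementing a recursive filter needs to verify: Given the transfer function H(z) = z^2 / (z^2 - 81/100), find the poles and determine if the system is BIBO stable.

Poles are roots of the denominator: z^2 - 81/100 = 0.
Quadratic formula: z = [-(0) +/- sqrt((0)^2 - 4*(-81/100))] / 2
Discriminant = 0 + 81/25 = 81/25; sqrt = 9/5.
z = (0 +/- 9/5) / 2 => z = 9/10 or z = -9/10.
|p1| = 9/10, |p2| = 9/10.
For BIBO stability, all poles must lie inside the unit circle (|p| < 1).
System is STABLE since both |p| < 1.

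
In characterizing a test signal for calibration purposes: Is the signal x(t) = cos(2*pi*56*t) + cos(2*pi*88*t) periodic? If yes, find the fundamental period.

f1 = 56 Hz, f2 = 88 Hz
Period T1 = 1/56, T2 = 1/88
Ratio T1/T2 = 88/56, which is rational.
The signal is periodic with fundamental period T = 1/GCD(56,88) = 1/8 s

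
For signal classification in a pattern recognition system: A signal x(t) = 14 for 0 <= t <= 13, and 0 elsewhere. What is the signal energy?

Energy = integral of |x(t)|^2 dt over the signal duration
= 14^2 * 13 = 196 * 13 = 2548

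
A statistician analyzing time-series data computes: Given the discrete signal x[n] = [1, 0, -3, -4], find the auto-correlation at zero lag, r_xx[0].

The auto-correlation at zero lag r_xx[0] equals the signal energy.
r_xx[0] = sum of x[n]^2 = 1^2 + 0^2 + (-3)^2 + (-4)^2
= 1 + 0 + 9 + 16 = 26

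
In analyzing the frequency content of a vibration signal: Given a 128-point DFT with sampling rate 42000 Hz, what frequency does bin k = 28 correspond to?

The frequency of DFT bin k is: f_k = k * f_s / N
f_28 = 28 * 42000 / 128 = 18375/2 Hz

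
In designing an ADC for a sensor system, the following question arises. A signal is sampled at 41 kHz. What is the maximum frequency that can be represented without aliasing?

The maximum frequency that can be represented without aliasing
is the Nyquist frequency: f_max = f_s / 2 = 41 kHz / 2 = 41/2 kHz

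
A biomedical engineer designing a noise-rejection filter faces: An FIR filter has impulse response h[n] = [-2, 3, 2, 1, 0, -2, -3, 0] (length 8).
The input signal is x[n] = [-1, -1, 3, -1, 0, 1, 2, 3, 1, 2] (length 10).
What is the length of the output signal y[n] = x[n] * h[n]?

For linear convolution, the output length is:
len(y) = len(x) + len(h) - 1 = 10 + 8 - 1 = 17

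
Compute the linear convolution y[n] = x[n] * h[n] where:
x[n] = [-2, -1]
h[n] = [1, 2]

y[n] = sum_k x[k]*h[n-k]. Output length = len(x) + len(h) - 1 = 2 + 2 - 1 = 3.
y[0] = -2*1 = -2
y[1] = -1*1 + -2*2 = -5
y[2] = -1*2 = -2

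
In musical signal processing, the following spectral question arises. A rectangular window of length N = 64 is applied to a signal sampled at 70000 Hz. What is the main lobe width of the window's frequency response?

For a rectangular window of length N,
the main lobe width in frequency is 2*f_s/N.
= 2*70000/64 = 4375/2 Hz
This determines the minimum frequency separation for resolving two sinusoids.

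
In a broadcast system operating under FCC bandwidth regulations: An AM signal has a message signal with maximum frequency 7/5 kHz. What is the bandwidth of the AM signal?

In AM (double-sideband), the bandwidth is twice the message frequency.
BW = 2 * f_m = 2 * 7/5 kHz = 14/5 kHz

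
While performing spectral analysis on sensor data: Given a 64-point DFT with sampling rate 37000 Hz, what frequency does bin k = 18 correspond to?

The frequency of DFT bin k is: f_k = k * f_s / N
f_18 = 18 * 37000 / 64 = 41625/4 Hz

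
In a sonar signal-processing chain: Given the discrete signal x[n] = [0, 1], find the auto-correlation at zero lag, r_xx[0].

The auto-correlation at zero lag r_xx[0] equals the signal energy.
r_xx[0] = sum of x[n]^2 = 0^2 + 1^2
= 0 + 1 = 1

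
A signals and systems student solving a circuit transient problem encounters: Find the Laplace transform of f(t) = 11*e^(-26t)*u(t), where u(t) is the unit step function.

Standard Laplace transform pair:
e^(-at)*u(t) <-> 1/(s+a)
With a = 26: L{11*e^(-26t)*u(t)} = 11/(s+26), ROC: Re(s) > -26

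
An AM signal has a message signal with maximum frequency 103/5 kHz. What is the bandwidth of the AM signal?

In AM (double-sideband), the bandwidth is twice the message frequency.
BW = 2 * f_m = 2 * 103/5 kHz = 206/5 kHz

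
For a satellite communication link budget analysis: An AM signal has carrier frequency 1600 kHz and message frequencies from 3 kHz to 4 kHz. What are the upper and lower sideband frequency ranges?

Upper sideband (USB) = fc + [fm_low, fm_high] = 1600 + [3, 4] = [1603, 1604] kHz
Lower sideband (LSB) = fc - [fm_high, fm_low] = 1600 - [4, 3] = [1596, 1597] kHz
Total occupied spectrum: 1596 kHz to 1604 kHz (plus carrier at 1600 kHz)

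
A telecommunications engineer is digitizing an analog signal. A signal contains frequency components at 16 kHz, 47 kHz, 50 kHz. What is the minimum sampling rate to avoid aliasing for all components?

The highest frequency component is f_max = 50 kHz.
Nyquist rate = 2 * f_max = 2 * 50 kHz = 100 kHz.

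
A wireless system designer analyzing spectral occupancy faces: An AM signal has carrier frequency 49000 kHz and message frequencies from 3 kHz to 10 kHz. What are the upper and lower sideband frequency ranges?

Upper sideband (USB) = fc + [fm_low, fm_high] = 49000 + [3, 10] = [49003, 49010] kHz
Lower sideband (LSB) = fc - [fm_high, fm_low] = 49000 - [10, 3] = [48990, 48997] kHz
Total occupied spectrum: 48990 kHz to 49010 kHz (plus carrier at 49000 kHz)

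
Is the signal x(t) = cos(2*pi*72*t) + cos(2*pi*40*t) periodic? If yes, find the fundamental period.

f1 = 72 Hz, f2 = 40 Hz
Period T1 = 1/72, T2 = 1/40
Ratio T1/T2 = 40/72, which is rational.
The signal is periodic with fundamental period T = 1/GCD(72,40) = 1/8 s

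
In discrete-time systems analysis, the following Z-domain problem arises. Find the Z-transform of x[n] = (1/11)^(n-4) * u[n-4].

Time-shifting property: if X(z) = Z{x[n]}, then Z{x[n-d]} = z^(-d) * X(z)
X(z) = z/(z - 1/11) for x[n] = (1/11)^n * u[n]
Z{x[n-4]} = z^(-4) * z/(z - 1/11) = z^(-3)/(z - 1/11)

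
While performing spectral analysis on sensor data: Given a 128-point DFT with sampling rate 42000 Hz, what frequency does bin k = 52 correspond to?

The frequency of DFT bin k is: f_k = k * f_s / N
f_52 = 52 * 42000 / 128 = 34125/2 Hz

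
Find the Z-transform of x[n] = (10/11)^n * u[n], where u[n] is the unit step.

The Z-transform of a^n * u[n] is z/(z-a) for |z| > |a|.
Here a = 10/11, so X(z) = z/(z - (10/11)) = 11z/(11z - 10)
ROC: |z| > 10/11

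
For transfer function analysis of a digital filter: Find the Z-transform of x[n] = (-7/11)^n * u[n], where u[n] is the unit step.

The Z-transform of a^n * u[n] is z/(z-a) for |z| > |a|.
Here a = -7/11, so X(z) = z/(z - (-7/11)) = 11z/(11z + 7)
ROC: |z| > 7/11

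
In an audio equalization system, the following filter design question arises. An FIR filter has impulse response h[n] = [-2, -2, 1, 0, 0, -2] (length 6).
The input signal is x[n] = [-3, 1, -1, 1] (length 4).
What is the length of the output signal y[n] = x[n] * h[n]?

For linear convolution, the output length is:
len(y) = len(x) + len(h) - 1 = 4 + 6 - 1 = 9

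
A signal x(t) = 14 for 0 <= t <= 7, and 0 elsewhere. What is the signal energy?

Energy = integral of |x(t)|^2 dt over the signal duration
= 14^2 * 7 = 196 * 7 = 1372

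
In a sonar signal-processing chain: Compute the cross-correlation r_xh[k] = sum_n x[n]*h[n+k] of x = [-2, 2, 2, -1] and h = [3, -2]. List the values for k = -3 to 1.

Both sequences indexed from 0 and zero outside their support.
Lags with overlap: k = -3 to 1.
  r_xh[-3] = x[3]*h[0] = -3
  r_xh[-2] = x[2]*h[0] + x[3]*h[1] = 8
  r_xh[-1] = x[1]*h[0] + x[2]*h[1] = 2
  r_xh[0] = x[0]*h[0] + x[1]*h[1] = -10
  r_xh[1] = x[0]*h[1] = 4
r_xh = [-3, 8, 2, -10, 4] (for k = -3, ..., 1)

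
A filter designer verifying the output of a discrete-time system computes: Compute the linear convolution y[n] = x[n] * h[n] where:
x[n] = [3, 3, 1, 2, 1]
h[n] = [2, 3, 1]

y[n] = sum_k x[k]*h[n-k]. Output length = len(x) + len(h) - 1 = 5 + 3 - 1 = 7.
y[0] = 3*2 = 6
y[1] = 3*2 + 3*3 = 15
y[2] = 1*2 + 3*3 + 3*1 = 14
y[3] = 2*2 + 1*3 + 3*1 = 10
y[4] = 1*2 + 2*3 + 1*1 = 9
y[5] = 1*3 + 2*1 = 5
y[6] = 1*1 = 1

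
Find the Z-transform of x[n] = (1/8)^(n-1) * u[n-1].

Time-shifting property: if X(z) = Z{x[n]}, then Z{x[n-d]} = z^(-d) * X(z)
X(z) = z/(z - 1/8) for x[n] = (1/8)^n * u[n]
Z{x[n-1]} = z^(-1) * z/(z - 1/8) = 1/(z - 1/8)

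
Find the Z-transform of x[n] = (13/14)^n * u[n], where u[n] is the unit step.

The Z-transform of a^n * u[n] is z/(z-a) for |z| > |a|.
Here a = 13/14, so X(z) = z/(z - (13/14)) = 14z/(14z - 13)
ROC: |z| > 13/14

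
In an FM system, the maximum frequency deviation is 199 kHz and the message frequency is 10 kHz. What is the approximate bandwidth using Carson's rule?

Carson's rule: BW = 2*(delta_f + f_m)
= 2*(199 + 10) kHz = 418 kHz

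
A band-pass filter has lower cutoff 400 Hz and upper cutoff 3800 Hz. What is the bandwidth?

Bandwidth = f_high - f_low
= 3800 Hz - 400 Hz = 3400 Hz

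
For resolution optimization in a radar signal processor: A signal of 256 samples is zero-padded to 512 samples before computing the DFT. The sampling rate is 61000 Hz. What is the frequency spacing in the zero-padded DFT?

Original DFT: N = 256, resolution = f_s/N = 61000/256 = 7625/32 Hz
Zero-padded DFT: N = 512, resolution = f_s/N = 61000/512 = 7625/64 Hz
Zero-padding interpolates the spectrum (finer frequency grid)
but does NOT improve the true spectral resolution (ability to resolve close frequencies).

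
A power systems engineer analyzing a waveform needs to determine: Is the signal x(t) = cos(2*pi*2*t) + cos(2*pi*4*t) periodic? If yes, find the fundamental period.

f1 = 2 Hz, f2 = 4 Hz
Period T1 = 1/2, T2 = 1/4
Ratio T1/T2 = 4/2, which is rational.
The signal is periodic with fundamental period T = 1/GCD(2,4) = 1/2 s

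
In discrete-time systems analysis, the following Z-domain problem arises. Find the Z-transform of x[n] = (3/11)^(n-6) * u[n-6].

Time-shifting property: if X(z) = Z{x[n]}, then Z{x[n-d]} = z^(-d) * X(z)
X(z) = z/(z - 3/11) for x[n] = (3/11)^n * u[n]
Z{x[n-6]} = z^(-6) * z/(z - 3/11) = z^(-5)/(z - 3/11)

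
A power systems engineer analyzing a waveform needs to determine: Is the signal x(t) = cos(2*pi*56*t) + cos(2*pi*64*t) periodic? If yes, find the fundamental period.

f1 = 56 Hz, f2 = 64 Hz
Period T1 = 1/56, T2 = 1/64
Ratio T1/T2 = 64/56, which is rational.
The signal is periodic with fundamental period T = 1/GCD(56,64) = 1/8 s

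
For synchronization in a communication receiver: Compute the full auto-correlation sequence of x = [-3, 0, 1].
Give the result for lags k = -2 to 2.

r_xx[k] = sum_m x[m]*x[m+k], indexed from 0, for k = -2 to 2:
  r_xx[-2] = x[2]*x[0] = -3
  r_xx[-1] = x[1]*x[0] + x[2]*x[1] = 0
  r_xx[0] = x[0]*x[0] + x[1]*x[1] + x[2]*x[2] = 10
  r_xx[1] = x[0]*x[1] + x[1]*x[2] = 0
  r_xx[2] = x[0]*x[2] = -3
r_xx = [-3, 0, 10, 0, -3]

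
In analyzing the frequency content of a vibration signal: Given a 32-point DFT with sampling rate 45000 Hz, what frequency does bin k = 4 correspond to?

The frequency of DFT bin k is: f_k = k * f_s / N
f_4 = 4 * 45000 / 32 = 5625 Hz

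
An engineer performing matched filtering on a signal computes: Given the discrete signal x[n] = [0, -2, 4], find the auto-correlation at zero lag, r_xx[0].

The auto-correlation at zero lag r_xx[0] equals the signal energy.
r_xx[0] = sum of x[n]^2 = 0^2 + (-2)^2 + 4^2
= 0 + 4 + 16 = 20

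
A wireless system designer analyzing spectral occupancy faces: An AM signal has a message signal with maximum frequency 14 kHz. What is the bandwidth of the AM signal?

In AM (double-sideband), the bandwidth is twice the message frequency.
BW = 2 * f_m = 2 * 14 kHz = 28 kHz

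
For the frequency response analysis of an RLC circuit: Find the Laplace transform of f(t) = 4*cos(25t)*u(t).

Standard pair: cos(wt)*u(t) <-> s/(s^2+w^2)
With w = 25: L{4*cos(25t)*u(t)} = 4s/(s^2+625)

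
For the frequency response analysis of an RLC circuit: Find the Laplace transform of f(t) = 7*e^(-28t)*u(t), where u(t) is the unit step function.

Standard Laplace transform pair:
e^(-at)*u(t) <-> 1/(s+a)
With a = 28: L{7*e^(-28t)*u(t)} = 7/(s+28), ROC: Re(s) > -28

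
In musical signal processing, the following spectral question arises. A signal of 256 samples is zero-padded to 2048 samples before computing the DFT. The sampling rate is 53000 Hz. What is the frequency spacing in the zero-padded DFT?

Original DFT: N = 256, resolution = f_s/N = 53000/256 = 6625/32 Hz
Zero-padded DFT: N = 2048, resolution = f_s/N = 53000/2048 = 6625/256 Hz
Zero-padding interpolates the spectrum (finer frequency grid)
but does NOT improve the true spectral resolution (ability to resolve close frequencies).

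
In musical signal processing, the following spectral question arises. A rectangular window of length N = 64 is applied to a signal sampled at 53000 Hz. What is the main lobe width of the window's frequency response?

For a rectangular window of length N,
the main lobe width in frequency is 2*f_s/N.
= 2*53000/64 = 6625/4 Hz
This determines the minimum frequency separation for resolving two sinusoids.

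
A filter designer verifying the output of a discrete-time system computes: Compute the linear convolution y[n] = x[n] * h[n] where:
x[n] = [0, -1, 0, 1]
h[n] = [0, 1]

y[n] = sum_k x[k]*h[n-k]. Output length = len(x) + len(h) - 1 = 4 + 2 - 1 = 5.
y[0] = 0*0 = 0
y[1] = -1*0 + 0*1 = 0
y[2] = 0*0 + -1*1 = -1
y[3] = 1*0 + 0*1 = 0
y[4] = 1*1 = 1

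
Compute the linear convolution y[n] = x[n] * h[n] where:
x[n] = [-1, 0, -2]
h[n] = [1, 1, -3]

y[n] = sum_k x[k]*h[n-k]. Output length = len(x) + len(h) - 1 = 3 + 3 - 1 = 5.
y[0] = -1*1 = -1
y[1] = 0*1 + -1*1 = -1
y[2] = -2*1 + 0*1 + -1*-3 = 1
y[3] = -2*1 + 0*-3 = -2
y[4] = -2*-3 = 6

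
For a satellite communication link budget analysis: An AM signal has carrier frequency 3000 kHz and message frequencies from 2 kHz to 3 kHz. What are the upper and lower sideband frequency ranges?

Upper sideband (USB) = fc + [fm_low, fm_high] = 3000 + [2, 3] = [3002, 3003] kHz
Lower sideband (LSB) = fc - [fm_high, fm_low] = 3000 - [3, 2] = [2997, 2998] kHz
Total occupied spectrum: 2997 kHz to 3003 kHz (plus carrier at 3000 kHz)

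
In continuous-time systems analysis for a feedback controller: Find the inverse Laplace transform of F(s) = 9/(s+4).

Standard pair: k/(s+a) <-> k*e^(-at)*u(t)
With k=9, a=4: f(t) = 9*e^(-4t)*u(t)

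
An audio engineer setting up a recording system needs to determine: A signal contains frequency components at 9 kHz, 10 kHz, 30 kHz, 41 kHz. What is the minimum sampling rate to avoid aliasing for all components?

The highest frequency component is f_max = 41 kHz.
Nyquist rate = 2 * f_max = 2 * 41 kHz = 82 kHz.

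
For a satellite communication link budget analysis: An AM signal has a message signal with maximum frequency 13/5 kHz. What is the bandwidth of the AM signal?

In AM (double-sideband), the bandwidth is twice the message frequency.
BW = 2 * f_m = 2 * 13/5 kHz = 26/5 kHz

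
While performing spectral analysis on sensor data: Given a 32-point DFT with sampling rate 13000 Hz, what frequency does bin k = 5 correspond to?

The frequency of DFT bin k is: f_k = k * f_s / N
f_5 = 5 * 13000 / 32 = 8125/4 Hz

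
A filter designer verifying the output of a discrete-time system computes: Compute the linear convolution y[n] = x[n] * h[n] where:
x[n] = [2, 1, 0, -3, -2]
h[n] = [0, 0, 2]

y[n] = sum_k x[k]*h[n-k]. Output length = len(x) + len(h) - 1 = 5 + 3 - 1 = 7.
y[0] = 2*0 = 0
y[1] = 1*0 + 2*0 = 0
y[2] = 0*0 + 1*0 + 2*2 = 4
y[3] = -3*0 + 0*0 + 1*2 = 2
y[4] = -2*0 + -3*0 + 0*2 = 0
y[5] = -2*0 + -3*2 = -6
y[6] = -2*2 = -4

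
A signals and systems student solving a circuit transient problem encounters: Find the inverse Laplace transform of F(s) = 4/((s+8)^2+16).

Standard pair: w/((s+a)^2+w^2) <-> e^(-at)*sin(wt)*u(t)
With a=8, w=4: f(t) = e^(-8t)*sin(4t)*u(t)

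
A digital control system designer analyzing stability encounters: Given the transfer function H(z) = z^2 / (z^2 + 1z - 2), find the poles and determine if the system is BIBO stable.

Poles are roots of the denominator: z^2 + 1z - 2 = 0.
Quadratic formula: z = [-(1) +/- sqrt((1)^2 - 4*(-2))] / 2
Discriminant = 1 + 8 = 9; sqrt = 3.
z = (-1 +/- 3) / 2 => z = 1 or z = -2.
|p1| = 1, |p2| = 2.
For BIBO stability, all poles must lie inside the unit circle (|p| < 1).
System is UNSTABLE since at least one |p| >= 1.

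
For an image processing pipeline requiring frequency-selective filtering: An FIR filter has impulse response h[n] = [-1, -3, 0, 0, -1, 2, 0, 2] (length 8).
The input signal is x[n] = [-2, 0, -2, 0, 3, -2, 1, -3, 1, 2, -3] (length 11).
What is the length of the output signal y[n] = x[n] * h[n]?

For linear convolution, the output length is:
len(y) = len(x) + len(h) - 1 = 11 + 8 - 1 = 18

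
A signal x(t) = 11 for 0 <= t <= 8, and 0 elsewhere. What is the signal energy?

Energy = integral of |x(t)|^2 dt over the signal duration
= 11^2 * 8 = 121 * 8 = 968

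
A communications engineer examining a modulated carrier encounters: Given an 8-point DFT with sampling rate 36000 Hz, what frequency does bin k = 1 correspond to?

The frequency of DFT bin k is: f_k = k * f_s / N
f_1 = 1 * 36000 / 8 = 4500 Hz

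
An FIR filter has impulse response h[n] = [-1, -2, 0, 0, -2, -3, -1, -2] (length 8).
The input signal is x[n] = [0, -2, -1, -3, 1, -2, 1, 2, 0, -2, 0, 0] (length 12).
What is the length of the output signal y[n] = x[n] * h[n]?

For linear convolution, the output length is:
len(y) = len(x) + len(h) - 1 = 12 + 8 - 1 = 19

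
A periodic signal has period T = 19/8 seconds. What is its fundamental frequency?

The fundamental frequency is the reciprocal of the period.
f = 1/T = 1/(19/8) = 8/19 Hz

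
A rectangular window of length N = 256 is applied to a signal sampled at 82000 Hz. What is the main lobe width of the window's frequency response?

For a rectangular window of length N,
the main lobe width in frequency is 2*f_s/N.
= 2*82000/256 = 5125/8 Hz
This determines the minimum frequency separation for resolving two sinusoids.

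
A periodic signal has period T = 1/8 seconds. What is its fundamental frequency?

The fundamental frequency is the reciprocal of the period.
f = 1/T = 1/(1/8) = 8 Hz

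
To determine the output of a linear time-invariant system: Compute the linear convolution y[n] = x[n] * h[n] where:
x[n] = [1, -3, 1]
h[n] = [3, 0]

y[n] = sum_k x[k]*h[n-k]. Output length = len(x) + len(h) - 1 = 3 + 2 - 1 = 4.
y[0] = 1*3 = 3
y[1] = -3*3 + 1*0 = -9
y[2] = 1*3 + -3*0 = 3
y[3] = 1*0 = 0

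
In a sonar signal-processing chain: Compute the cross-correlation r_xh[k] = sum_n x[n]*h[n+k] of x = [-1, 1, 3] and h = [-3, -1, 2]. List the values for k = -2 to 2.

Both sequences indexed from 0 and zero outside their support.
Lags with overlap: k = -2 to 2.
  r_xh[-2] = x[2]*h[0] = -9
  r_xh[-1] = x[1]*h[0] + x[2]*h[1] = -6
  r_xh[0] = x[0]*h[0] + x[1]*h[1] + x[2]*h[2] = 8
  r_xh[1] = x[0]*h[1] + x[1]*h[2] = 3
  r_xh[2] = x[0]*h[2] = -2
r_xh = [-9, -6, 8, 3, -2] (for k = -2, ..., 2)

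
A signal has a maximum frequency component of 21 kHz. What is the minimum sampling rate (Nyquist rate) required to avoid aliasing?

By the Nyquist-Shannon sampling theorem,
the minimum sampling rate (Nyquist rate) must be at least 2 * f_max.
Nyquist rate = 2 * 21 kHz = 42 kHz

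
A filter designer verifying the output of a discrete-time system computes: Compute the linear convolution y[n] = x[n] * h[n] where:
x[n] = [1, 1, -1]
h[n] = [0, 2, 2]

y[n] = sum_k x[k]*h[n-k]. Output length = len(x) + len(h) - 1 = 3 + 3 - 1 = 5.
y[0] = 1*0 = 0
y[1] = 1*0 + 1*2 = 2
y[2] = -1*0 + 1*2 + 1*2 = 4
y[3] = -1*2 + 1*2 = 0
y[4] = -1*2 = -2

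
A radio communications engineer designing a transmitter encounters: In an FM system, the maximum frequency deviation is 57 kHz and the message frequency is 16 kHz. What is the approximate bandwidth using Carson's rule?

Carson's rule: BW = 2*(delta_f + f_m)
= 2*(57 + 16) kHz = 146 kHz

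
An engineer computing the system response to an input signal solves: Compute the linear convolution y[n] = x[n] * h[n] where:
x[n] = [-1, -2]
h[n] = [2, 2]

y[n] = sum_k x[k]*h[n-k]. Output length = len(x) + len(h) - 1 = 2 + 2 - 1 = 3.
y[0] = -1*2 = -2
y[1] = -2*2 + -1*2 = -6
y[2] = -2*2 = -4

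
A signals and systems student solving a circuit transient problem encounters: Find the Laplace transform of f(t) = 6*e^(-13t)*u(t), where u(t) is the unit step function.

Standard Laplace transform pair:
e^(-at)*u(t) <-> 1/(s+a)
With a = 13: L{6*e^(-13t)*u(t)} = 6/(s+13), ROC: Re(s) > -13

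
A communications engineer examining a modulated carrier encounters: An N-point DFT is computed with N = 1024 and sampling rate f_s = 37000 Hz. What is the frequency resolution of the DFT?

DFT frequency resolution = f_s / N
= 37000 / 1024 = 4625/128 Hz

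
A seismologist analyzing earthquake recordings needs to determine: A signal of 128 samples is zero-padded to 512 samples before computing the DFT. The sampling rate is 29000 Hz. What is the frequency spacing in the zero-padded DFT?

Original DFT: N = 128, resolution = f_s/N = 29000/128 = 3625/16 Hz
Zero-padded DFT: N = 512, resolution = f_s/N = 29000/512 = 3625/64 Hz
Zero-padding interpolates the spectrum (finer frequency grid)
but does NOT improve the true spectral resolution (ability to resolve close frequencies).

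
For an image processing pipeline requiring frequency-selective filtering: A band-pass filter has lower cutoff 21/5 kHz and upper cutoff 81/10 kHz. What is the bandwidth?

Bandwidth = f_high - f_low
= 81/10 kHz - 21/5 kHz = 39/10 kHz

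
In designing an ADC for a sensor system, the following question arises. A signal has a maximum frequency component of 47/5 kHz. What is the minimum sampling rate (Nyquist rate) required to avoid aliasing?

By the Nyquist-Shannon sampling theorem,
the minimum sampling rate (Nyquist rate) must be at least 2 * f_max.
Nyquist rate = 2 * 47/5 kHz = 94/5 kHz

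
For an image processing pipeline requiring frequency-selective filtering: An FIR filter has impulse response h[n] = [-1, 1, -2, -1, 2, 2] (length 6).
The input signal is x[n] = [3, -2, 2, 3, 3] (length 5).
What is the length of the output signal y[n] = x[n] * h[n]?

For linear convolution, the output length is:
len(y) = len(x) + len(h) - 1 = 5 + 6 - 1 = 10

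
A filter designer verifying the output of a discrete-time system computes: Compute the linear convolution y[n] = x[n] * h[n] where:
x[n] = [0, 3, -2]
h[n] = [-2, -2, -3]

y[n] = sum_k x[k]*h[n-k]. Output length = len(x) + len(h) - 1 = 3 + 3 - 1 = 5.
y[0] = 0*-2 = 0
y[1] = 3*-2 + 0*-2 = -6
y[2] = -2*-2 + 3*-2 + 0*-3 = -2
y[3] = -2*-2 + 3*-3 = -5
y[4] = -2*-3 = 6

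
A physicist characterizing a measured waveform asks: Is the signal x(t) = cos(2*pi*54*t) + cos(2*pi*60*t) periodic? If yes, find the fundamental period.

f1 = 54 Hz, f2 = 60 Hz
Period T1 = 1/54, T2 = 1/60
Ratio T1/T2 = 60/54, which is rational.
The signal is periodic with fundamental period T = 1/GCD(54,60) = 1/6 s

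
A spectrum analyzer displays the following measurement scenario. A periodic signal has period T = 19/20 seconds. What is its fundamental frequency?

The fundamental frequency is the reciprocal of the period.
f = 1/T = 1/(19/20) = 20/19 Hz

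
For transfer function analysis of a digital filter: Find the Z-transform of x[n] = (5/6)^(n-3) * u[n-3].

Time-shifting property: if X(z) = Z{x[n]}, then Z{x[n-d]} = z^(-d) * X(z)
X(z) = z/(z - 5/6) for x[n] = (5/6)^n * u[n]
Z{x[n-3]} = z^(-3) * z/(z - 5/6) = z^(-2)/(z - 5/6)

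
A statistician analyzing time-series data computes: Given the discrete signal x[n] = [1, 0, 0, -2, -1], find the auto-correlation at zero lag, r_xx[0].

The auto-correlation at zero lag r_xx[0] equals the signal energy.
r_xx[0] = sum of x[n]^2 = 1^2 + 0^2 + 0^2 + (-2)^2 + (-1)^2
= 1 + 0 + 0 + 4 + 1 = 6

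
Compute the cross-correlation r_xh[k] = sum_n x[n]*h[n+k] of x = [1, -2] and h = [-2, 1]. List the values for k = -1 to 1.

Both sequences indexed from 0 and zero outside their support.
Lags with overlap: k = -1 to 1.
  r_xh[-1] = x[1]*h[0] = 4
  r_xh[0] = x[0]*h[0] + x[1]*h[1] = -4
  r_xh[1] = x[0]*h[1] = 1
r_xh = [4, -4, 1] (for k = -1, ..., 1)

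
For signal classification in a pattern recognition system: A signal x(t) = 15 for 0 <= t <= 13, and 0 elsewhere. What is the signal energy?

Energy = integral of |x(t)|^2 dt over the signal duration
= 15^2 * 13 = 225 * 13 = 2925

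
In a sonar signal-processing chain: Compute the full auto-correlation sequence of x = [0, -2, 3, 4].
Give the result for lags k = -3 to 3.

r_xx[k] = sum_m x[m]*x[m+k], indexed from 0, for k = -3 to 3:
  r_xx[-3] = x[3]*x[0] = 0
  r_xx[-2] = x[2]*x[0] + x[3]*x[1] = -8
  r_xx[-1] = x[1]*x[0] + x[2]*x[1] + x[3]*x[2] = 6
  r_xx[0] = x[0]*x[0] + x[1]*x[1] + x[2]*x[2] + x[3]*x[3] = 29
  r_xx[1] = x[0]*x[1] + x[1]*x[2] + x[2]*x[3] = 6
  r_xx[2] = x[0]*x[2] + x[1]*x[3] = -8
  r_xx[3] = x[0]*x[3] = 0
r_xx = [0, -8, 6, 29, 6, -8, 0]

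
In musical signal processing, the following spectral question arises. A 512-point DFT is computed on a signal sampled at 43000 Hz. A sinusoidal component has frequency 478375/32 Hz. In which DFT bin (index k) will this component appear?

DFT frequency resolution = f_s/N = 43000/512 = 5375/64 Hz
Bin index k = f_signal / resolution = 478375/32 / 5375/64 = 178
The signal frequency 478375/32 Hz falls in DFT bin k = 178.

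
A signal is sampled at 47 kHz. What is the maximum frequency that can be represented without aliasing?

The maximum frequency that can be represented without aliasing
is the Nyquist frequency: f_max = f_s / 2 = 47 kHz / 2 = 47/2 kHz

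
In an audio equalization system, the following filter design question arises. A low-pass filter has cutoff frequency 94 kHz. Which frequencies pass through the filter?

A low-pass filter passes all frequencies below the cutoff frequency 94 kHz and attenuates higher frequencies.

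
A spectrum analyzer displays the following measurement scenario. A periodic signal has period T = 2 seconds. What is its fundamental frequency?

The fundamental frequency is the reciprocal of the period.
f = 1/T = 1/(2) = 1/2 Hz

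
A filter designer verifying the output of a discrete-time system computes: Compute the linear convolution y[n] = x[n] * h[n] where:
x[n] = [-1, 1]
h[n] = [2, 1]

y[n] = sum_k x[k]*h[n-k]. Output length = len(x) + len(h) - 1 = 2 + 2 - 1 = 3.
y[0] = -1*2 = -2
y[1] = 1*2 + -1*1 = 1
y[2] = 1*1 = 1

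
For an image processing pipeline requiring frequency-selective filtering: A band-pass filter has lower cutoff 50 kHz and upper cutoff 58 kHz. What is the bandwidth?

Bandwidth = f_high - f_low
= 58 kHz - 50 kHz = 8 kHz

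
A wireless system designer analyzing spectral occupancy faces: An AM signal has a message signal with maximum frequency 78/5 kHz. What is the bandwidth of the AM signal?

In AM (double-sideband), the bandwidth is twice the message frequency.
BW = 2 * f_m = 2 * 78/5 kHz = 156/5 kHz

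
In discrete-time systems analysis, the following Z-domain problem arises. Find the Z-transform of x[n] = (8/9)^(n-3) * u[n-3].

Time-shifting property: if X(z) = Z{x[n]}, then Z{x[n-d]} = z^(-d) * X(z)
X(z) = z/(z - 8/9) for x[n] = (8/9)^n * u[n]
Z{x[n-3]} = z^(-3) * z/(z - 8/9) = z^(-2)/(z - 8/9)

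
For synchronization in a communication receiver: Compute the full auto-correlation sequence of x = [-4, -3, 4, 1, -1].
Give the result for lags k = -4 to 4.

r_xx[k] = sum_m x[m]*x[m+k], indexed from 0, for k = -4 to 4:
  r_xx[-4] = x[4]*x[0] = 4
  r_xx[-3] = x[3]*x[0] + x[4]*x[1] = -1
  r_xx[-2] = x[2]*x[0] + x[3]*x[1] + x[4]*x[2] = -23
  r_xx[-1] = x[1]*x[0] + x[2]*x[1] + x[3]*x[2] + x[4]*x[3] = 3
  r_xx[0] = x[0]*x[0] + x[1]*x[1] + x[2]*x[2] + x[3]*x[3] + x[4]*x[4] = 43
  r_xx[1] = x[0]*x[1] + x[1]*x[2] + x[2]*x[3] + x[3]*x[4] = 3
  r_xx[2] = x[0]*x[2] + x[1]*x[3] + x[2]*x[4] = -23
  r_xx[3] = x[0]*x[3] + x[1]*x[4] = -1
  r_xx[4] = x[0]*x[4] = 4
r_xx = [4, -1, -23, 3, 43, 3, -23, -1, 4]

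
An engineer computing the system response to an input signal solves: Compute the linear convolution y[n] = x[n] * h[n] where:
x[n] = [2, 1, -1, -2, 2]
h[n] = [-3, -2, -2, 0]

y[n] = sum_k x[k]*h[n-k]. Output length = len(x) + len(h) - 1 = 5 + 4 - 1 = 8.
y[0] = 2*-3 = -6
y[1] = 1*-3 + 2*-2 = -7
y[2] = -1*-3 + 1*-2 + 2*-2 = -3
y[3] = -2*-3 + -1*-2 + 1*-2 + 2*0 = 6
y[4] = 2*-3 + -2*-2 + -1*-2 + 1*0 = 0
y[5] = 2*-2 + -2*-2 + -1*0 = 0
y[6] = 2*-2 + -2*0 = -4
y[7] = 2*0 = 0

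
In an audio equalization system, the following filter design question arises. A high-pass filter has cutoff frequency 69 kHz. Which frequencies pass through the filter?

A high-pass filter passes all frequencies above the cutoff frequency 69 kHz and attenuates lower frequencies.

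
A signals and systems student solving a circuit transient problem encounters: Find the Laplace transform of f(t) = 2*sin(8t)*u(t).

Standard pair: sin(wt)*u(t) <-> w/(s^2+w^2)
With w = 8: L{2*sin(8t)*u(t)} = 16/(s^2+64)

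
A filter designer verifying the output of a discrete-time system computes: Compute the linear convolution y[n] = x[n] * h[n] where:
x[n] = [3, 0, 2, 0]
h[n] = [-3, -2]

y[n] = sum_k x[k]*h[n-k]. Output length = len(x) + len(h) - 1 = 4 + 2 - 1 = 5.
y[0] = 3*-3 = -9
y[1] = 0*-3 + 3*-2 = -6
y[2] = 2*-3 + 0*-2 = -6
y[3] = 0*-3 + 2*-2 = -4
y[4] = 0*-2 = 0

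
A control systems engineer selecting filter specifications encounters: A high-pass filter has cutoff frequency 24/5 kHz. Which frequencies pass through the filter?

A high-pass filter passes all frequencies above the cutoff frequency 24/5 kHz and attenuates lower frequencies.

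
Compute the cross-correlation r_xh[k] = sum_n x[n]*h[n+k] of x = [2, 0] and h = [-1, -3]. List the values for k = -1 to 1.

Both sequences indexed from 0 and zero outside their support.
Lags with overlap: k = -1 to 1.
  r_xh[-1] = x[1]*h[0] = 0
  r_xh[0] = x[0]*h[0] + x[1]*h[1] = -2
  r_xh[1] = x[0]*h[1] = -6
r_xh = [0, -2, -6] (for k = -1, ..., 1)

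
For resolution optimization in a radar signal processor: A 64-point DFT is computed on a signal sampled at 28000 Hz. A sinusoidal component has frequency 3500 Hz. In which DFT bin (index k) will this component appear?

DFT frequency resolution = f_s/N = 28000/64 = 875/2 Hz
Bin index k = f_signal / resolution = 3500 / 875/2 = 8
The signal frequency 3500 Hz falls in DFT bin k = 8.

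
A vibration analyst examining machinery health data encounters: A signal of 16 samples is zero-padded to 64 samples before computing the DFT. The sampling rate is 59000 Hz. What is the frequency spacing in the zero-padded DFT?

Original DFT: N = 16, resolution = f_s/N = 59000/16 = 7375/2 Hz
Zero-padded DFT: N = 64, resolution = f_s/N = 59000/64 = 7375/8 Hz
Zero-padding interpolates the spectrum (finer frequency grid)
but does NOT improve the true spectral resolution (ability to resolve close frequencies).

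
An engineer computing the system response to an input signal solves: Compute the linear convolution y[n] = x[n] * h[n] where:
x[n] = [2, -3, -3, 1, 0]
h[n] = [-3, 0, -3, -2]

y[n] = sum_k x[k]*h[n-k]. Output length = len(x) + len(h) - 1 = 5 + 4 - 1 = 8.
y[0] = 2*-3 = -6
y[1] = -3*-3 + 2*0 = 9
y[2] = -3*-3 + -3*0 + 2*-3 = 3
y[3] = 1*-3 + -3*0 + -3*-3 + 2*-2 = 2
y[4] = 0*-3 + 1*0 + -3*-3 + -3*-2 = 15
y[5] = 0*0 + 1*-3 + -3*-2 = 3
y[6] = 0*-3 + 1*-2 = -2
y[7] = 0*-2 = 0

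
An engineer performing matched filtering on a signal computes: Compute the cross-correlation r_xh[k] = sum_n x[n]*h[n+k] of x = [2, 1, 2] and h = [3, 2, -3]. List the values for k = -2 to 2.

Both sequences indexed from 0 and zero outside their support.
Lags with overlap: k = -2 to 2.
  r_xh[-2] = x[2]*h[0] = 6
  r_xh[-1] = x[1]*h[0] + x[2]*h[1] = 7
  r_xh[0] = x[0]*h[0] + x[1]*h[1] + x[2]*h[2] = 2
  r_xh[1] = x[0]*h[1] + x[1]*h[2] = 1
  r_xh[2] = x[0]*h[2] = -6
r_xh = [6, 7, 2, 1, -6] (for k = -2, ..., 2)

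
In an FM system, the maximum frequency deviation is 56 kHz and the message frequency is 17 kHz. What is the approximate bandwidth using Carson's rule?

Carson's rule: BW = 2*(delta_f + f_m)
= 2*(56 + 17) kHz = 146 kHz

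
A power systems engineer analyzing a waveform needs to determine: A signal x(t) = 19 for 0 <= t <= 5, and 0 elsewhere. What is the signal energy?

Energy = integral of |x(t)|^2 dt over the signal duration
= 19^2 * 5 = 361 * 5 = 1805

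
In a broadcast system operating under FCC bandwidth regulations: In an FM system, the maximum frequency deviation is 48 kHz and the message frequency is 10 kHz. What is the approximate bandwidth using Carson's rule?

Carson's rule: BW = 2*(delta_f + f_m)
= 2*(48 + 10) kHz = 116 kHz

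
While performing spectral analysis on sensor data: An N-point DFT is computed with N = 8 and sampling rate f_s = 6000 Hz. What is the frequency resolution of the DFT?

DFT frequency resolution = f_s / N
= 6000 / 8 = 750 Hz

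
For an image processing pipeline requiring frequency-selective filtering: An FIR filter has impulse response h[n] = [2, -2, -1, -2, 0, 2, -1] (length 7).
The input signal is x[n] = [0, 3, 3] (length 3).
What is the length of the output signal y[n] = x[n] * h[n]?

For linear convolution, the output length is:
len(y) = len(x) + len(h) - 1 = 3 + 7 - 1 = 9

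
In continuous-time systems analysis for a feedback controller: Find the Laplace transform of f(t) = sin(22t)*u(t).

Standard pair: sin(wt)*u(t) <-> w/(s^2+w^2)
With w = 22: L{sin(22t)*u(t)} = 22/(s^2+484)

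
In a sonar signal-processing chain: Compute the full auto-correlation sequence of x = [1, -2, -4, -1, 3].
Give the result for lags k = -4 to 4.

r_xx[k] = sum_m x[m]*x[m+k], indexed from 0, for k = -4 to 4:
  r_xx[-4] = x[4]*x[0] = 3
  r_xx[-3] = x[3]*x[0] + x[4]*x[1] = -7
  r_xx[-2] = x[2]*x[0] + x[3]*x[1] + x[4]*x[2] = -14
  r_xx[-1] = x[1]*x[0] + x[2]*x[1] + x[3]*x[2] + x[4]*x[3] = 7
  r_xx[0] = x[0]*x[0] + x[1]*x[1] + x[2]*x[2] + x[3]*x[3] + x[4]*x[4] = 31
  r_xx[1] = x[0]*x[1] + x[1]*x[2] + x[2]*x[3] + x[3]*x[4] = 7
  r_xx[2] = x[0]*x[2] + x[1]*x[3] + x[2]*x[4] = -14
  r_xx[3] = x[0]*x[3] + x[1]*x[4] = -7
  r_xx[4] = x[0]*x[4] = 3
r_xx = [3, -7, -14, 7, 31, 7, -14, -7, 3]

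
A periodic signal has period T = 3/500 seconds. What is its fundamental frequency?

The fundamental frequency is the reciprocal of the period.
f = 1/T = 1/(3/500) = 500/3 Hz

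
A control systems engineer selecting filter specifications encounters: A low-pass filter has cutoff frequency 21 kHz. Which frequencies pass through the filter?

A low-pass filter passes all frequencies below the cutoff frequency 21 kHz and attenuates higher frequencies.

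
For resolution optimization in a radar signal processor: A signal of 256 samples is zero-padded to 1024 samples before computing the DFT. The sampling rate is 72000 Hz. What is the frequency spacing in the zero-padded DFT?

Original DFT: N = 256, resolution = f_s/N = 72000/256 = 1125/4 Hz
Zero-padded DFT: N = 1024, resolution = f_s/N = 72000/1024 = 1125/16 Hz
Zero-padding interpolates the spectrum (finer frequency grid)
but does NOT improve the true spectral resolution (ability to resolve close frequencies).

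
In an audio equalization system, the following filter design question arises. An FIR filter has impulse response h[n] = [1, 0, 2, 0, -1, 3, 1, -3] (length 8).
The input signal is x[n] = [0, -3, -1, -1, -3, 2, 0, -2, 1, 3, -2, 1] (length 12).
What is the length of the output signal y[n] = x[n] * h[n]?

For linear convolution, the output length is:
len(y) = len(x) + len(h) - 1 = 12 + 8 - 1 = 19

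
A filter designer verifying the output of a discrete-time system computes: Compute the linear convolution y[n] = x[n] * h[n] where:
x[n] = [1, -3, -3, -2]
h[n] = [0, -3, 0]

y[n] = sum_k x[k]*h[n-k]. Output length = len(x) + len(h) - 1 = 4 + 3 - 1 = 6.
y[0] = 1*0 = 0
y[1] = -3*0 + 1*-3 = -3
y[2] = -3*0 + -3*-3 + 1*0 = 9
y[3] = -2*0 + -3*-3 + -3*0 = 9
y[4] = -2*-3 + -3*0 = 6
y[5] = -2*0 = 0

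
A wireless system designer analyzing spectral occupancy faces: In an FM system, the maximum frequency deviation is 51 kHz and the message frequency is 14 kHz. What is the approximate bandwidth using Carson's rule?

Carson's rule: BW = 2*(delta_f + f_m)
= 2*(51 + 14) kHz = 130 kHz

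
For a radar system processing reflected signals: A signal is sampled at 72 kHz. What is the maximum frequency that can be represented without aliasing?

The maximum frequency that can be represented without aliasing
is the Nyquist frequency: f_max = f_s / 2 = 72 kHz / 2 = 36 kHz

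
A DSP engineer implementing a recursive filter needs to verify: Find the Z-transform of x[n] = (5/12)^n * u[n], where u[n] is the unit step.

The Z-transform of a^n * u[n] is z/(z-a) for |z| > |a|.
Here a = 5/12, so X(z) = z/(z - (5/12)) = 12z/(12z - 5)
ROC: |z| > 5/12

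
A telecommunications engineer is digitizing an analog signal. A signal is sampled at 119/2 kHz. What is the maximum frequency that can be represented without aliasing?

The maximum frequency that can be represented without aliasing
is the Nyquist frequency: f_max = f_s / 2 = 119/2 kHz / 2 = 119/4 kHz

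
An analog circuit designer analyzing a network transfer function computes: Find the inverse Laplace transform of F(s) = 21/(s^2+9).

Standard pair: w/(s^2+w^2) <-> sin(wt)*u(t)
Recognize w^2 = 9, so w = 3; numerator 21 = 7*3.
f(t) = 7*sin(3t)*u(t)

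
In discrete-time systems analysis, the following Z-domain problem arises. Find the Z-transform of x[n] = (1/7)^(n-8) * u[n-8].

Time-shifting property: if X(z) = Z{x[n]}, then Z{x[n-d]} = z^(-d) * X(z)
X(z) = z/(z - 1/7) for x[n] = (1/7)^n * u[n]
Z{x[n-8]} = z^(-8) * z/(z - 1/7) = z^(-7)/(z - 1/7)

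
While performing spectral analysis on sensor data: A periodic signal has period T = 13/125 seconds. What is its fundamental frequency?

The fundamental frequency is the reciprocal of the period.
f = 1/T = 1/(13/125) = 125/13 Hz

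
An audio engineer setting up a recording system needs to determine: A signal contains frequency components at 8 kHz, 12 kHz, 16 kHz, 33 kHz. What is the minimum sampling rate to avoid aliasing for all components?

The highest frequency component is f_max = 33 kHz.
Nyquist rate = 2 * f_max = 2 * 33 kHz = 66 kHz.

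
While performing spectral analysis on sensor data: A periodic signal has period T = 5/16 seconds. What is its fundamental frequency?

The fundamental frequency is the reciprocal of the period.
f = 1/T = 1/(5/16) = 16/5 Hz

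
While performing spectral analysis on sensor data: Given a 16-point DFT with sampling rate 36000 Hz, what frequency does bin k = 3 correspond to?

The frequency of DFT bin k is: f_k = k * f_s / N
f_3 = 3 * 36000 / 16 = 6750 Hz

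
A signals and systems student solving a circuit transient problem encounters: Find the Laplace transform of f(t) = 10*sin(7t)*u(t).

Standard pair: sin(wt)*u(t) <-> w/(s^2+w^2)
With w = 7: L{10*sin(7t)*u(t)} = 70/(s^2+49)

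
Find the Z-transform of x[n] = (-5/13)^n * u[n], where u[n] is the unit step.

The Z-transform of a^n * u[n] is z/(z-a) for |z| > |a|.
Here a = -5/13, so X(z) = z/(z - (-5/13)) = 13z/(13z + 5)
ROC: |z| > 5/13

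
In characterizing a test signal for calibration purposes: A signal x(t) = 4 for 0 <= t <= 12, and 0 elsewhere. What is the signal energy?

Energy = integral of |x(t)|^2 dt over the signal duration
= 4^2 * 12 = 16 * 12 = 192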